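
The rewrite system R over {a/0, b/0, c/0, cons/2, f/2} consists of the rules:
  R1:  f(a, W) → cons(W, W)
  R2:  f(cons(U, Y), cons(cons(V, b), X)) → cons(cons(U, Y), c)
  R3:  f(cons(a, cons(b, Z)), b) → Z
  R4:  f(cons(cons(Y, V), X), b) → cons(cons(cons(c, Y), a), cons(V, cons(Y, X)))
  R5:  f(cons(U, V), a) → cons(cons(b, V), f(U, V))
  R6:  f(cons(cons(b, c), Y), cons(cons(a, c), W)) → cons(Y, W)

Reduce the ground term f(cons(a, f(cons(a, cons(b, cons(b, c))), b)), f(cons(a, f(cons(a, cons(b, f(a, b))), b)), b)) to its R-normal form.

c

1. f(cons(a, f(cons(a, cons(b, cons(b, c))), b)), f(cons(a, f(cons(a, cons(b, f(a, b))), b)), b))  →  f(cons(a, cons(b, c)), f(cons(a, f(cons(a, cons(b, f(a, b))), b)), b))   [R3 at 1.2]
2. f(cons(a, cons(b, c)), f(cons(a, f(cons(a, cons(b, f(a, b))), b)), b))  →  f(cons(a, cons(b, c)), f(cons(a, f(a, b)), b))   [R3 at 2.1.2]
3. f(cons(a, cons(b, c)), f(cons(a, f(a, b)), b))  →  f(cons(a, cons(b, c)), f(cons(a, cons(b, b)), b))   [R1 at 2.1.2]
4. f(cons(a, cons(b, c)), f(cons(a, cons(b, b)), b))  →  f(cons(a, cons(b, c)), b)   [R3 at 2]
5. f(cons(a, cons(b, c)), b)  →  c   [R3 at ε]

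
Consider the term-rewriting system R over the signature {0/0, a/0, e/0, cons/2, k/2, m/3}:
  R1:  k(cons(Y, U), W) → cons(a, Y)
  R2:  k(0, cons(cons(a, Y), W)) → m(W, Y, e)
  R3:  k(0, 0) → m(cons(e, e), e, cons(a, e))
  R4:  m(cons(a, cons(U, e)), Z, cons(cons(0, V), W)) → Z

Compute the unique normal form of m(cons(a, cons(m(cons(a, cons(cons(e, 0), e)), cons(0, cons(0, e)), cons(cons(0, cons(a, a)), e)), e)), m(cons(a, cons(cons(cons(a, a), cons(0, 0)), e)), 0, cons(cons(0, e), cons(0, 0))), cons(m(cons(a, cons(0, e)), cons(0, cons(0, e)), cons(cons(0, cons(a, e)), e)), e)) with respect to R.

1. m(cons(a, cons(m(cons(a, cons(cons(e, 0), e)), cons(0, cons(0, e)), cons(cons(0, cons(a, a)), e)), e)), m(cons(a, cons(cons(cons(a, a), cons(0, 0)), e)), 0, cons(cons(0, e), cons(0, 0))), cons(m(cons(a, cons(0, e)), cons(0, cons(0, e)), cons(cons(0, cons(a, e)), e)), e))  →  m(cons(a, cons(cons(0, cons(0, e)), e)), m(cons(a, cons(cons(cons(a, a), cons(0, 0)), e)), 0, cons(cons(0, e), cons(0, 0))), cons(m(cons(a, cons(0, e)), cons(0, cons(0, e)), cons(cons(0, cons(a, e)), e)), e))   [R4 at 1.2.1]
2. m(cons(a, cons(cons(0, cons(0, e)), e)), m(cons(a, cons(cons(cons(a, a), cons(0, 0)), e)), 0, cons(cons(0, e), cons(0, 0))), cons(m(cons(a, cons(0, e)), cons(0, cons(0, e)), cons(cons(0, cons(a, e)), e)), e))  →  m(cons(a, cons(cons(0, cons(0, e)), e)), 0, cons(m(cons(a, cons(0, e)), cons(0, cons(0, e)), cons(cons(0, cons(a, e)), e)), e))   [R4 at 2]
3. m(cons(a, cons(cons(0, cons(0, e)), e)), 0, cons(m(cons(a, cons(0, e)), cons(0, cons(0, e)), cons(cons(0, cons(a, e)), e)), e))  →  m(cons(a, cons(cons(0, cons(0, e)), e)), 0, cons(cons(0, cons(0, e)), e))   [R4 at 3.1]
4. m(cons(a, cons(cons(0, cons(0, e)), e)), 0, cons(cons(0, cons(0, e)), e))  →  0   [R4 at ε]

0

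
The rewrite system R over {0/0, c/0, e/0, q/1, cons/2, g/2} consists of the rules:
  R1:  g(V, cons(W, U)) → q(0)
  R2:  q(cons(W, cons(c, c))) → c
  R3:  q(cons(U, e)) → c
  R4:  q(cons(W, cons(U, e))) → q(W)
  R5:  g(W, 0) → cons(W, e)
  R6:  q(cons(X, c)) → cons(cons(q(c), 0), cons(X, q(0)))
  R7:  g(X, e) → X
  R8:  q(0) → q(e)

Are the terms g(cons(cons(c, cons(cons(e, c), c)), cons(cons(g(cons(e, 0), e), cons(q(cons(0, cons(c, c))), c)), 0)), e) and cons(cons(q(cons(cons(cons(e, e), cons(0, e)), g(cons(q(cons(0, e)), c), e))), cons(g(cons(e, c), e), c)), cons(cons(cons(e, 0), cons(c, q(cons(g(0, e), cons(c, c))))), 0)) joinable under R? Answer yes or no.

Reduce t₁ = g(cons(cons(c, cons(cons(e, c), c)), cons(cons(g(cons(e, 0), e), cons(q(cons(0, cons(c, c))), c)), 0)), e):
1. g(cons(cons(c, cons(cons(e, c), c)), cons(cons(g(cons(e, 0), e), cons(q(cons(0, cons(c, c))), c)), 0)), e)  →  cons(cons(c, cons(cons(e, c), c)), cons(cons(g(cons(e, 0), e), cons(q(cons(0, cons(c, c))), c)), 0))   [R7 at ε]
2. cons(cons(c, cons(cons(e, c), c)), cons(cons(g(cons(e, 0), e), cons(q(cons(0, cons(c, c))), c)), 0))  →  cons(cons(c, cons(cons(e, c), c)), cons(cons(cons(e, 0), cons(q(cons(0, cons(c, c))), c)), 0))   [R7 at 2.1.1]
3. cons(cons(c, cons(cons(e, c), c)), cons(cons(cons(e, 0), cons(q(cons(0, cons(c, c))), c)), 0))  →  cons(cons(c, cons(cons(e, c), c)), cons(cons(cons(e, 0), cons(c, c)), 0))   [R2 at 2.1.2.1]

Reduce t₂ = cons(cons(q(cons(cons(cons(e, e), cons(0, e)), g(cons(q(cons(0, e)), c), e))), cons(g(cons(e, c), e), c)), cons(cons(cons(e, 0), cons(c, q(cons(g(0, e), cons(c, c))))), 0)):
1. cons(cons(q(cons(cons(cons(e, e), cons(0, e)), g(cons(q(cons(0, e)), c), e))), cons(g(cons(e, c), e), c)), cons(cons(cons(e, 0), cons(c, q(cons(g(0, e), cons(c, c))))), 0))  →  cons(cons(q(cons(cons(cons(e, e), cons(0, e)), cons(q(cons(0, e)), c))), cons(g(cons(e, c), e), c)), cons(cons(cons(e, 0), cons(c, q(cons(g(0, e), cons(c, c))))), 0))   [R7 at 1.1.1.2]
2. cons(cons(q(cons(cons(cons(e, e), cons(0, e)), cons(q(cons(0, e)), c))), cons(g(cons(e, c), e), c)), cons(cons(cons(e, 0), cons(c, q(cons(g(0, e), cons(c, c))))), 0))  →  cons(cons(q(cons(cons(cons(e, e), cons(0, e)), cons(c, c))), cons(g(cons(e, c), e), c)), cons(cons(cons(e, 0), cons(c, q(cons(g(0, e), cons(c, c))))), 0))   [R3 at 1.1.1.2.1]
3. cons(cons(q(cons(cons(cons(e, e), cons(0, e)), cons(c, c))), cons(g(cons(e, c), e), c)), cons(cons(cons(e, 0), cons(c, q(cons(g(0, e), cons(c, c))))), 0))  →  cons(cons(c, cons(g(cons(e, c), e), c)), cons(cons(cons(e, 0), cons(c, q(cons(g(0, e), cons(c, c))))), 0))   [R2 at 1.1]
4. cons(cons(c, cons(g(cons(e, c), e), c)), cons(cons(cons(e, 0), cons(c, q(cons(g(0, e), cons(c, c))))), 0))  →  cons(cons(c, cons(cons(e, c), c)), cons(cons(cons(e, 0), cons(c, q(cons(g(0, e), cons(c, c))))), 0))   [R7 at 1.2.1]
5. cons(cons(c, cons(cons(e, c), c)), cons(cons(cons(e, 0), cons(c, q(cons(g(0, e), cons(c, c))))), 0))  →  cons(cons(c, cons(cons(e, c), c)), cons(cons(cons(e, 0), cons(c, c)), 0))   [R2 at 2.1.2.2]

yes — NF(t₁) = cons(cons(c, cons(cons(e, c), c)), cons(cons(cons(e, 0), cons(c, c)), 0)), NF(t₂) = cons(cons(c, cons(cons(e, c), c)), cons(cons(cons(e, 0), cons(c, c)), 0))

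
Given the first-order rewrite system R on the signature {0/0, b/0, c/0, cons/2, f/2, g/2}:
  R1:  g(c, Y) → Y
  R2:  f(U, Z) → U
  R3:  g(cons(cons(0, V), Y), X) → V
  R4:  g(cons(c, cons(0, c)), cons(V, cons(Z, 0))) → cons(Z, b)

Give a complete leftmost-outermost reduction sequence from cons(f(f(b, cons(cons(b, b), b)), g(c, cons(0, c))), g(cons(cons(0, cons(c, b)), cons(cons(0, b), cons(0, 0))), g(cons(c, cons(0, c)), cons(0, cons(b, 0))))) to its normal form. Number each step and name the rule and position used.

cons(b, cons(c, b))

1. cons(f(f(b, cons(cons(b, b), b)), g(c, cons(0, c))), g(cons(cons(0, cons(c, b)), cons(cons(0, b), cons(0, 0))), g(cons(c, cons(0, c)), cons(0, cons(b, 0)))))  →  cons(f(b, cons(cons(b, b), b)), g(cons(cons(0, cons(c, b)), cons(cons(0, b), cons(0, 0))), g(cons(c, cons(0, c)), cons(0, cons(b, 0)))))   [R2 at 1]
2. cons(f(b, cons(cons(b, b), b)), g(cons(cons(0, cons(c, b)), cons(cons(0, b), cons(0, 0))), g(cons(c, cons(0, c)), cons(0, cons(b, 0)))))  →  cons(b, g(cons(cons(0, cons(c, b)), cons(cons(0, b), cons(0, 0))), g(cons(c, cons(0, c)), cons(0, cons(b, 0)))))   [R2 at 1]
3. cons(b, g(cons(cons(0, cons(c, b)), cons(cons(0, b), cons(0, 0))), g(cons(c, cons(0, c)), cons(0, cons(b, 0)))))  →  cons(b, cons(c, b))   [R3 at 2]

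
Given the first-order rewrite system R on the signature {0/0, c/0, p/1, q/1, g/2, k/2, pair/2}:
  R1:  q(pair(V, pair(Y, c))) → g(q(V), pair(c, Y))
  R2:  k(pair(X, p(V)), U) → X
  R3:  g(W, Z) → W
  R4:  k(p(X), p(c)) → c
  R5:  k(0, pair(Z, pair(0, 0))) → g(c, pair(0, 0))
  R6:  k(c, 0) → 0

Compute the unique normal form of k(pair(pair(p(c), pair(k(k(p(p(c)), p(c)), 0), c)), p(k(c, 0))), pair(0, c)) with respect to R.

1. k(pair(pair(p(c), pair(k(k(p(p(c)), p(c)), 0), c)), p(k(c, 0))), pair(0, c))  →  pair(p(c), pair(k(k(p(p(c)), p(c)), 0), c))   [R2 at ε]
2. pair(p(c), pair(k(k(p(p(c)), p(c)), 0), c))  →  pair(p(c), pair(k(c, 0), c))   [R4 at 2.1.1]
3. pair(p(c), pair(k(c, 0), c))  →  pair(p(c), pair(0, c))   [R6 at 2.1]

pair(p(c), pair(0, c))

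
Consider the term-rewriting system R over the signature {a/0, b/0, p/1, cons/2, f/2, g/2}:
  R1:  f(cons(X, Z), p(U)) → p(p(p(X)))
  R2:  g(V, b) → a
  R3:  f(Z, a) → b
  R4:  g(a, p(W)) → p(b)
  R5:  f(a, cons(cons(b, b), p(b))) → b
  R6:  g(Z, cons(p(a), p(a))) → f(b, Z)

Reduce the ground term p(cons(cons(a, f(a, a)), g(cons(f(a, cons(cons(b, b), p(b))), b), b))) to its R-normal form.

p(cons(cons(a, b), a))

1. p(cons(cons(a, f(a, a)), g(cons(f(a, cons(cons(b, b), p(b))), b), b)))  →  p(cons(cons(a, b), g(cons(f(a, cons(cons(b, b), p(b))), b), b)))   [R3 at 1.1.2]
2. p(cons(cons(a, b), g(cons(f(a, cons(cons(b, b), p(b))), b), b)))  →  p(cons(cons(a, b), a))   [R2 at 1.2]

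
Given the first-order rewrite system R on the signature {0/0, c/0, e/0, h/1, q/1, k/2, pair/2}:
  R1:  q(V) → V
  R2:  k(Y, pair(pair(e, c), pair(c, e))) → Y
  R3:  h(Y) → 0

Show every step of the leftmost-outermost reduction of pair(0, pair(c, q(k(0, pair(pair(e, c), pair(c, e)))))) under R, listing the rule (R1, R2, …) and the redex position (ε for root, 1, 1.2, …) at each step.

1. pair(0, pair(c, q(k(0, pair(pair(e, c), pair(c, e))))))  →  pair(0, pair(c, k(0, pair(pair(e, c), pair(c, e)))))   [R1 at 2.2]
2. pair(0, pair(c, k(0, pair(pair(e, c), pair(c, e)))))  →  pair(0, pair(c, 0))   [R2 at 2.2]

pair(0, pair(c, 0))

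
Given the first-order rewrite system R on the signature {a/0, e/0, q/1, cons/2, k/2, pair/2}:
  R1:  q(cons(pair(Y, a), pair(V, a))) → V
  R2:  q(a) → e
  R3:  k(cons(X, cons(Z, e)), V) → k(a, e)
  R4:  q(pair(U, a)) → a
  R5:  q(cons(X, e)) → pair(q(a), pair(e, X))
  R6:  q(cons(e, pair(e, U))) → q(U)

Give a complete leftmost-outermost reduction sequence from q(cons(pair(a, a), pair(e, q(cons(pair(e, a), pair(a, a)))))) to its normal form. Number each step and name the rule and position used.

e

1. q(cons(pair(a, a), pair(e, q(cons(pair(e, a), pair(a, a))))))  →  q(cons(pair(a, a), pair(e, a)))   [R1 at 1.2.2]
2. q(cons(pair(a, a), pair(e, a)))  →  e   [R1 at ε]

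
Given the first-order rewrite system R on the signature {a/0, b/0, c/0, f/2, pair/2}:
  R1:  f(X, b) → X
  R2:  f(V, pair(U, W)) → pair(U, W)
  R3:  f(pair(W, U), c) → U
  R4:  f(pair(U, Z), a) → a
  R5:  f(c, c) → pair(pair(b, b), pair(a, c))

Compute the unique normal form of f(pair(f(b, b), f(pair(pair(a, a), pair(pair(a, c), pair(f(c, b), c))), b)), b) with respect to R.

pair(b, pair(pair(a, a), pair(pair(a, c), pair(c, c))))

1. f(pair(f(b, b), f(pair(pair(a, a), pair(pair(a, c), pair(f(c, b), c))), b)), b)  →  pair(f(b, b), f(pair(pair(a, a), pair(pair(a, c), pair(f(c, b), c))), b))   [R1 at ε]
2. pair(f(b, b), f(pair(pair(a, a), pair(pair(a, c), pair(f(c, b), c))), b))  →  pair(b, f(pair(pair(a, a), pair(pair(a, c), pair(f(c, b), c))), b))   [R1 at 1]
3. pair(b, f(pair(pair(a, a), pair(pair(a, c), pair(f(c, b), c))), b))  →  pair(b, pair(pair(a, a), pair(pair(a, c), pair(f(c, b), c))))   [R1 at 2]
4. pair(b, pair(pair(a, a), pair(pair(a, c), pair(f(c, b), c))))  →  pair(b, pair(pair(a, a), pair(pair(a, c), pair(c, c))))   [R1 at 2.2.2.1]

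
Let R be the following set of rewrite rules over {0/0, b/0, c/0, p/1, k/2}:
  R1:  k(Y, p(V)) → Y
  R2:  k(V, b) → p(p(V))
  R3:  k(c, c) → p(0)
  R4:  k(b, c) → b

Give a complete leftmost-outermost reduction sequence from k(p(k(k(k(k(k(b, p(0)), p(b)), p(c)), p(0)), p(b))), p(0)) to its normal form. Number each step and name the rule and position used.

1. k(p(k(k(k(k(k(b, p(0)), p(b)), p(c)), p(0)), p(b))), p(0))  →  p(k(k(k(k(k(b, p(0)), p(b)), p(c)), p(0)), p(b)))   [R1 at ε]
2. p(k(k(k(k(k(b, p(0)), p(b)), p(c)), p(0)), p(b)))  →  p(k(k(k(k(b, p(0)), p(b)), p(c)), p(0)))   [R1 at 1]
3. p(k(k(k(k(b, p(0)), p(b)), p(c)), p(0)))  →  p(k(k(k(b, p(0)), p(b)), p(c)))   [R1 at 1]
4. p(k(k(k(b, p(0)), p(b)), p(c)))  →  p(k(k(b, p(0)), p(b)))   [R1 at 1]
5. p(k(k(b, p(0)), p(b)))  →  p(k(b, p(0)))   [R1 at 1]
6. p(k(b, p(0)))  →  p(b)   [R1 at 1]

p(b)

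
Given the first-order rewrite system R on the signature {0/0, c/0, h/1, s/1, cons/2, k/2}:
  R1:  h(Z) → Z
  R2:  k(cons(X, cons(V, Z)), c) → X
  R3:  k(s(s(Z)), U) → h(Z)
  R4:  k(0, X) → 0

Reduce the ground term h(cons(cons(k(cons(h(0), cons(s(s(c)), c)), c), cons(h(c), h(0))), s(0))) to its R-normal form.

cons(cons(0, cons(c, 0)), s(0))

1. h(cons(cons(k(cons(h(0), cons(s(s(c)), c)), c), cons(h(c), h(0))), s(0)))  →  cons(cons(k(cons(h(0), cons(s(s(c)), c)), c), cons(h(c), h(0))), s(0))   [R1 at ε]
2. cons(cons(k(cons(h(0), cons(s(s(c)), c)), c), cons(h(c), h(0))), s(0))  →  cons(cons(h(0), cons(h(c), h(0))), s(0))   [R2 at 1.1]
3. cons(cons(h(0), cons(h(c), h(0))), s(0))  →  cons(cons(0, cons(h(c), h(0))), s(0))   [R1 at 1.1]
4. cons(cons(0, cons(h(c), h(0))), s(0))  →  cons(cons(0, cons(c, h(0))), s(0))   [R1 at 1.2.1]
5. cons(cons(0, cons(c, h(0))), s(0))  →  cons(cons(0, cons(c, 0)), s(0))   [R1 at 1.2.2]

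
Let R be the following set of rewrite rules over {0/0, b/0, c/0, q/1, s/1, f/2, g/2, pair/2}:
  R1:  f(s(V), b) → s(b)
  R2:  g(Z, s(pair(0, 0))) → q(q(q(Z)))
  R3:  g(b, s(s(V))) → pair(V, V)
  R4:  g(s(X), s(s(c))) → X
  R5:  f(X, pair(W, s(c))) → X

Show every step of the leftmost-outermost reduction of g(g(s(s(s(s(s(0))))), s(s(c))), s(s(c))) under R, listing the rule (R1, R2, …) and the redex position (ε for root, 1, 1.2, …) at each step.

1. g(g(s(s(s(s(s(0))))), s(s(c))), s(s(c)))  →  g(s(s(s(s(0)))), s(s(c)))   [R4 at 1]
2. g(s(s(s(s(0)))), s(s(c)))  →  s(s(s(0)))   [R4 at ε]

s(s(s(0)))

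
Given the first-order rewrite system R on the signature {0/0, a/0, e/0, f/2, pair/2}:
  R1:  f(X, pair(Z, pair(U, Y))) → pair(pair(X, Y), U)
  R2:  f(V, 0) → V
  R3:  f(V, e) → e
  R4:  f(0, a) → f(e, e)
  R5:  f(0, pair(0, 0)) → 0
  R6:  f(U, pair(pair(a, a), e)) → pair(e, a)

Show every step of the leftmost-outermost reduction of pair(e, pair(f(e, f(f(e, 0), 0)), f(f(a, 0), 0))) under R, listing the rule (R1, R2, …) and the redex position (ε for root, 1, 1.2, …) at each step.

pair(e, pair(e, a))

1. pair(e, pair(f(e, f(f(e, 0), 0)), f(f(a, 0), 0)))  →  pair(e, pair(f(e, f(e, 0)), f(f(a, 0), 0)))   [R2 at 2.1.2]
2. pair(e, pair(f(e, f(e, 0)), f(f(a, 0), 0)))  →  pair(e, pair(f(e, e), f(f(a, 0), 0)))   [R2 at 2.1.2]
3. pair(e, pair(f(e, e), f(f(a, 0), 0)))  →  pair(e, pair(e, f(f(a, 0), 0)))   [R3 at 2.1]
4. pair(e, pair(e, f(f(a, 0), 0)))  →  pair(e, pair(e, f(a, 0)))   [R2 at 2.2]
5. pair(e, pair(e, f(a, 0)))  →  pair(e, pair(e, a))   [R2 at 2.2]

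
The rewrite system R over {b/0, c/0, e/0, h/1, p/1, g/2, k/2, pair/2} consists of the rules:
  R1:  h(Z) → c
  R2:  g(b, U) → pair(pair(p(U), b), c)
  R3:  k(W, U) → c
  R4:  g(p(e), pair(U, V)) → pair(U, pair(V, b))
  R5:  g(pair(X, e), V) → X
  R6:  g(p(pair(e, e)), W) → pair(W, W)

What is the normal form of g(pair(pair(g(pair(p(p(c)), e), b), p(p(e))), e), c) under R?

pair(p(p(c)), p(p(e)))

1. g(pair(pair(g(pair(p(p(c)), e), b), p(p(e))), e), c)  →  pair(g(pair(p(p(c)), e), b), p(p(e)))   [R5 at ε]
2. pair(g(pair(p(p(c)), e), b), p(p(e)))  →  pair(p(p(c)), p(p(e)))   [R5 at 1]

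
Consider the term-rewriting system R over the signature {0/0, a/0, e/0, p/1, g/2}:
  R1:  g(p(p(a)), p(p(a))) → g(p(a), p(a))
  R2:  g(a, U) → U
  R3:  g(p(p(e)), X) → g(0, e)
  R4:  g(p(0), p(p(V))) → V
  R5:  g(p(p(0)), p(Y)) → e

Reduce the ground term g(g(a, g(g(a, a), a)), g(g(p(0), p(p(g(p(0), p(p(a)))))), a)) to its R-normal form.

1. g(g(a, g(g(a, a), a)), g(g(p(0), p(p(g(p(0), p(p(a)))))), a))  →  g(g(g(a, a), a), g(g(p(0), p(p(g(p(0), p(p(a)))))), a))   [R2 at 1]
2. g(g(g(a, a), a), g(g(p(0), p(p(g(p(0), p(p(a)))))), a))  →  g(g(a, a), g(g(p(0), p(p(g(p(0), p(p(a)))))), a))   [R2 at 1.1]
3. g(g(a, a), g(g(p(0), p(p(g(p(0), p(p(a)))))), a))  →  g(a, g(g(p(0), p(p(g(p(0), p(p(a)))))), a))   [R2 at 1]
4. g(a, g(g(p(0), p(p(g(p(0), p(p(a)))))), a))  →  g(g(p(0), p(p(g(p(0), p(p(a)))))), a)   [R2 at ε]
5. g(g(p(0), p(p(g(p(0), p(p(a)))))), a)  →  g(g(p(0), p(p(a))), a)   [R4 at 1]
6. g(g(p(0), p(p(a))), a)  →  g(a, a)   [R4 at 1]
7. g(a, a)  →  a   [R2 at ε]

a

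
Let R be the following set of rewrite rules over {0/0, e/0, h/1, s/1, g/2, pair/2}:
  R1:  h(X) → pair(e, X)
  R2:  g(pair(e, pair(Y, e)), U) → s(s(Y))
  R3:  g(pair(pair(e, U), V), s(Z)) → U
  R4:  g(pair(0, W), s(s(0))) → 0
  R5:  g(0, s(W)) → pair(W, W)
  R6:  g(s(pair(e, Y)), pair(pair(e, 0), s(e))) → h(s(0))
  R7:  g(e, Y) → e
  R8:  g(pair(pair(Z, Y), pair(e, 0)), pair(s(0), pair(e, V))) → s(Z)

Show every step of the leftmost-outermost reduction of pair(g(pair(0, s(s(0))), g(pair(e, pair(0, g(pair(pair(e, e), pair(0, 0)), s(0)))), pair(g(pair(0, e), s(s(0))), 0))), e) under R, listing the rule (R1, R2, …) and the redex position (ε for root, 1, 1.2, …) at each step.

pair(0, e)

1. pair(g(pair(0, s(s(0))), g(pair(e, pair(0, g(pair(pair(e, e), pair(0, 0)), s(0)))), pair(g(pair(0, e), s(s(0))), 0))), e)  →  pair(g(pair(0, s(s(0))), g(pair(e, pair(0, e)), pair(g(pair(0, e), s(s(0))), 0))), e)   [R3 at 1.2.1.2.2]
2. pair(g(pair(0, s(s(0))), g(pair(e, pair(0, e)), pair(g(pair(0, e), s(s(0))), 0))), e)  →  pair(g(pair(0, s(s(0))), s(s(0))), e)   [R2 at 1.2]
3. pair(g(pair(0, s(s(0))), s(s(0))), e)  →  pair(0, e)   [R4 at 1]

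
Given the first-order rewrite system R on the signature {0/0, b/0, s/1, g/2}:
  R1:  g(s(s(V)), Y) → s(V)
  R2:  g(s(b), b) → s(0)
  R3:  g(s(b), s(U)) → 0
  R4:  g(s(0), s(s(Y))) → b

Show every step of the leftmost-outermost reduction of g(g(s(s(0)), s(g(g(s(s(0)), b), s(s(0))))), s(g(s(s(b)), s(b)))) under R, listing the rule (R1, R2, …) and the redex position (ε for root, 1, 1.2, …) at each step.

b

1. g(g(s(s(0)), s(g(g(s(s(0)), b), s(s(0))))), s(g(s(s(b)), s(b))))  →  g(s(0), s(g(s(s(b)), s(b))))   [R1 at 1]
2. g(s(0), s(g(s(s(b)), s(b))))  →  g(s(0), s(s(b)))   [R1 at 2.1]
3. g(s(0), s(s(b)))  →  b   [R4 at ε]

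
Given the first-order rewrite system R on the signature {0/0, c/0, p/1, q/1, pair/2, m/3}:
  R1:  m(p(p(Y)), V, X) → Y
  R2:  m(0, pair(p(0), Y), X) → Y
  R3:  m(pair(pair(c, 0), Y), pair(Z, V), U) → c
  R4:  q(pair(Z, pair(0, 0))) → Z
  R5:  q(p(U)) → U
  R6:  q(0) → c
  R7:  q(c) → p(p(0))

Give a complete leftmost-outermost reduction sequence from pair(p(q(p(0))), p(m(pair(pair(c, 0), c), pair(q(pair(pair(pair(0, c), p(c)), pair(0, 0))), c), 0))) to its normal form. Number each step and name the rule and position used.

pair(p(0), p(c))

1. pair(p(q(p(0))), p(m(pair(pair(c, 0), c), pair(q(pair(pair(pair(0, c), p(c)), pair(0, 0))), c), 0)))  →  pair(p(0), p(m(pair(pair(c, 0), c), pair(q(pair(pair(pair(0, c), p(c)), pair(0, 0))), c), 0)))   [R5 at 1.1]
2. pair(p(0), p(m(pair(pair(c, 0), c), pair(q(pair(pair(pair(0, c), p(c)), pair(0, 0))), c), 0)))  →  pair(p(0), p(c))   [R3 at 2.1]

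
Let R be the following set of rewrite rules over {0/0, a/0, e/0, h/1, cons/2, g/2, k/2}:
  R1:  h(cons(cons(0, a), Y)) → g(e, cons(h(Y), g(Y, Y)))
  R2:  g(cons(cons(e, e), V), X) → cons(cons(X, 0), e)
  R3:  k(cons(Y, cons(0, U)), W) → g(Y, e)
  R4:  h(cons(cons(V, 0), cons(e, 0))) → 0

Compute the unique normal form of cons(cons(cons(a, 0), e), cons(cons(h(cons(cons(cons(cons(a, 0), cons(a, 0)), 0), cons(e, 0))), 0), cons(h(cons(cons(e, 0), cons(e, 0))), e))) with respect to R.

1. cons(cons(cons(a, 0), e), cons(cons(h(cons(cons(cons(cons(a, 0), cons(a, 0)), 0), cons(e, 0))), 0), cons(h(cons(cons(e, 0), cons(e, 0))), e)))  →  cons(cons(cons(a, 0), e), cons(cons(0, 0), cons(h(cons(cons(e, 0), cons(e, 0))), e)))   [R4 at 2.1.1]
2. cons(cons(cons(a, 0), e), cons(cons(0, 0), cons(h(cons(cons(e, 0), cons(e, 0))), e)))  →  cons(cons(cons(a, 0), e), cons(cons(0, 0), cons(0, e)))   [R4 at 2.2.1]

cons(cons(cons(a, 0), e), cons(cons(0, 0), cons(0, e)))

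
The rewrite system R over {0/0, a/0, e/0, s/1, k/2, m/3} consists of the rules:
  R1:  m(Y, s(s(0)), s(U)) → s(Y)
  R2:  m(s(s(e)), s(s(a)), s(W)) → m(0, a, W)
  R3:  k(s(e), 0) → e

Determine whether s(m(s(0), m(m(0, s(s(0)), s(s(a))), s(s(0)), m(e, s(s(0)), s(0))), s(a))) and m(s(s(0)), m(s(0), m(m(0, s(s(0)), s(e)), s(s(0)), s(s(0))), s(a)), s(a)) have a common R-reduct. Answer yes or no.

yes — NF(t₁) = s(s(s(0))), NF(t₂) = s(s(s(0)))

Reduce t₁ = s(m(s(0), m(m(0, s(s(0)), s(s(a))), s(s(0)), m(e, s(s(0)), s(0))), s(a))):
1. s(m(s(0), m(m(0, s(s(0)), s(s(a))), s(s(0)), m(e, s(s(0)), s(0))), s(a)))  →  s(m(s(0), m(s(0), s(s(0)), m(e, s(s(0)), s(0))), s(a)))   [R1 at 1.2.1]
2. s(m(s(0), m(s(0), s(s(0)), m(e, s(s(0)), s(0))), s(a)))  →  s(m(s(0), m(s(0), s(s(0)), s(e)), s(a)))   [R1 at 1.2.3]
3. s(m(s(0), m(s(0), s(s(0)), s(e)), s(a)))  →  s(m(s(0), s(s(0)), s(a)))   [R1 at 1.2]
4. s(m(s(0), s(s(0)), s(a)))  →  s(s(s(0)))   [R1 at 1]

Reduce t₂ = m(s(s(0)), m(s(0), m(m(0, s(s(0)), s(e)), s(s(0)), s(s(0))), s(a)), s(a)):
1. m(s(s(0)), m(s(0), m(m(0, s(s(0)), s(e)), s(s(0)), s(s(0))), s(a)), s(a))  →  m(s(s(0)), m(s(0), s(m(0, s(s(0)), s(e))), s(a)), s(a))   [R1 at 2.2]
2. m(s(s(0)), m(s(0), s(m(0, s(s(0)), s(e))), s(a)), s(a))  →  m(s(s(0)), m(s(0), s(s(0)), s(a)), s(a))   [R1 at 2.2.1]
3. m(s(s(0)), m(s(0), s(s(0)), s(a)), s(a))  →  m(s(s(0)), s(s(0)), s(a))   [R1 at 2]
4. m(s(s(0)), s(s(0)), s(a))  →  s(s(s(0)))   [R1 at ε]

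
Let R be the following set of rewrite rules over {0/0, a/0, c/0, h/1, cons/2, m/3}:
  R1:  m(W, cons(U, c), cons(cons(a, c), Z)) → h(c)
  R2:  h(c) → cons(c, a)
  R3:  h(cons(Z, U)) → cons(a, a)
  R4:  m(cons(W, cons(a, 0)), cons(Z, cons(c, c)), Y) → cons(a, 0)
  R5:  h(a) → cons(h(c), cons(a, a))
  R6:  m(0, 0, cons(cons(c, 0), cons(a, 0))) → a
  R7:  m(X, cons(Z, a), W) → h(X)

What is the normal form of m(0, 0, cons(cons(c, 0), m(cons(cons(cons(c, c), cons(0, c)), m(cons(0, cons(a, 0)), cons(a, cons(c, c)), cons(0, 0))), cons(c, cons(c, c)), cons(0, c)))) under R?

a

1. m(0, 0, cons(cons(c, 0), m(cons(cons(cons(c, c), cons(0, c)), m(cons(0, cons(a, 0)), cons(a, cons(c, c)), cons(0, 0))), cons(c, cons(c, c)), cons(0, c))))  →  m(0, 0, cons(cons(c, 0), m(cons(cons(cons(c, c), cons(0, c)), cons(a, 0)), cons(c, cons(c, c)), cons(0, c))))   [R4 at 3.2.1.2]
2. m(0, 0, cons(cons(c, 0), m(cons(cons(cons(c, c), cons(0, c)), cons(a, 0)), cons(c, cons(c, c)), cons(0, c))))  →  m(0, 0, cons(cons(c, 0), cons(a, 0)))   [R4 at 3.2]
3. m(0, 0, cons(cons(c, 0), cons(a, 0)))  →  a   [R6 at ε]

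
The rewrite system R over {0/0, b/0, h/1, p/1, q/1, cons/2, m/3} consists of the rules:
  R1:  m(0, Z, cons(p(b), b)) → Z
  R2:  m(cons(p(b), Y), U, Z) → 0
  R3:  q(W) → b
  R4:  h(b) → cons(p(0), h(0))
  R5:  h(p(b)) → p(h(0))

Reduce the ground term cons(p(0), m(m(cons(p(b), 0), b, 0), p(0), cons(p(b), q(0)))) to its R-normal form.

cons(p(0), p(0))

1. cons(p(0), m(m(cons(p(b), 0), b, 0), p(0), cons(p(b), q(0))))  →  cons(p(0), m(0, p(0), cons(p(b), q(0))))   [R2 at 2.1]
2. cons(p(0), m(0, p(0), cons(p(b), q(0))))  →  cons(p(0), m(0, p(0), cons(p(b), b)))   [R3 at 2.3.2]
3. cons(p(0), m(0, p(0), cons(p(b), b)))  →  cons(p(0), p(0))   [R1 at 2]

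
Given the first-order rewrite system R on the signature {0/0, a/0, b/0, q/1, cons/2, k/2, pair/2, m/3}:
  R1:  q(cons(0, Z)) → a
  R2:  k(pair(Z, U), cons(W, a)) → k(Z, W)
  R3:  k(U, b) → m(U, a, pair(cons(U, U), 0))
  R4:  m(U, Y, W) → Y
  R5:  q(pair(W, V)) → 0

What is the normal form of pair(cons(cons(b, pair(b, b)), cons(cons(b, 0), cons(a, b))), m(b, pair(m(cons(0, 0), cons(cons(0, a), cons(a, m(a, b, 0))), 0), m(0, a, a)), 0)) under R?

pair(cons(cons(b, pair(b, b)), cons(cons(b, 0), cons(a, b))), pair(cons(cons(0, a), cons(a, b)), a))

1. pair(cons(cons(b, pair(b, b)), cons(cons(b, 0), cons(a, b))), m(b, pair(m(cons(0, 0), cons(cons(0, a), cons(a, m(a, b, 0))), 0), m(0, a, a)), 0))  →  pair(cons(cons(b, pair(b, b)), cons(cons(b, 0), cons(a, b))), pair(m(cons(0, 0), cons(cons(0, a), cons(a, m(a, b, 0))), 0), m(0, a, a)))   [R4 at 2]
2. pair(cons(cons(b, pair(b, b)), cons(cons(b, 0), cons(a, b))), pair(m(cons(0, 0), cons(cons(0, a), cons(a, m(a, b, 0))), 0), m(0, a, a)))  →  pair(cons(cons(b, pair(b, b)), cons(cons(b, 0), cons(a, b))), pair(cons(cons(0, a), cons(a, m(a, b, 0))), m(0, a, a)))   [R4 at 2.1]
3. pair(cons(cons(b, pair(b, b)), cons(cons(b, 0), cons(a, b))), pair(cons(cons(0, a), cons(a, m(a, b, 0))), m(0, a, a)))  →  pair(cons(cons(b, pair(b, b)), cons(cons(b, 0), cons(a, b))), pair(cons(cons(0, a), cons(a, b)), m(0, a, a)))   [R4 at 2.1.2.2]
4. pair(cons(cons(b, pair(b, b)), cons(cons(b, 0), cons(a, b))), pair(cons(cons(0, a), cons(a, b)), m(0, a, a)))  →  pair(cons(cons(b, pair(b, b)), cons(cons(b, 0), cons(a, b))), pair(cons(cons(0, a), cons(a, b)), a))   [R4 at 2.2]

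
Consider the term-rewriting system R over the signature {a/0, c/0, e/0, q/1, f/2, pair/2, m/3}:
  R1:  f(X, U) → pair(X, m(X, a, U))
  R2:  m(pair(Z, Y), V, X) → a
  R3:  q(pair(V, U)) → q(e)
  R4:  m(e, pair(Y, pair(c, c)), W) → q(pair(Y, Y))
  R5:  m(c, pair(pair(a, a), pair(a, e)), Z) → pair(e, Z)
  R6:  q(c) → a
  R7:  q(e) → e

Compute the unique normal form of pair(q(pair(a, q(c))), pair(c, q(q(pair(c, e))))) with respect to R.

1. pair(q(pair(a, q(c))), pair(c, q(q(pair(c, e)))))  →  pair(q(e), pair(c, q(q(pair(c, e)))))   [R3 at 1]
2. pair(q(e), pair(c, q(q(pair(c, e)))))  →  pair(e, pair(c, q(q(pair(c, e)))))   [R7 at 1]
3. pair(e, pair(c, q(q(pair(c, e)))))  →  pair(e, pair(c, q(q(e))))   [R3 at 2.2.1]
4. pair(e, pair(c, q(q(e))))  →  pair(e, pair(c, q(e)))   [R7 at 2.2.1]
5. pair(e, pair(c, q(e)))  →  pair(e, pair(c, e))   [R7 at 2.2]

pair(e, pair(c, e))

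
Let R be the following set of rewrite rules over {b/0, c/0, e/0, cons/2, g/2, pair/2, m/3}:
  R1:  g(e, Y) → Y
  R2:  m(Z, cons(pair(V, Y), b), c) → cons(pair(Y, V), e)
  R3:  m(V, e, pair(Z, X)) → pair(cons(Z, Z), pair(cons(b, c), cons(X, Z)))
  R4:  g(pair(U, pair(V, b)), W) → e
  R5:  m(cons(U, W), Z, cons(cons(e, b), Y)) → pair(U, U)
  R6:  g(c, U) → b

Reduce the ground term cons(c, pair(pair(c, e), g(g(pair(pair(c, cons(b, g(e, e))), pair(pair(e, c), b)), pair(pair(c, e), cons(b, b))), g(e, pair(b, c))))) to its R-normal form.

1. cons(c, pair(pair(c, e), g(g(pair(pair(c, cons(b, g(e, e))), pair(pair(e, c), b)), pair(pair(c, e), cons(b, b))), g(e, pair(b, c)))))  →  cons(c, pair(pair(c, e), g(e, g(e, pair(b, c)))))   [R4 at 2.2.1]
2. cons(c, pair(pair(c, e), g(e, g(e, pair(b, c)))))  →  cons(c, pair(pair(c, e), g(e, pair(b, c))))   [R1 at 2.2]
3. cons(c, pair(pair(c, e), g(e, pair(b, c))))  →  cons(c, pair(pair(c, e), pair(b, c)))   [R1 at 2.2]

cons(c, pair(pair(c, e), pair(b, c)))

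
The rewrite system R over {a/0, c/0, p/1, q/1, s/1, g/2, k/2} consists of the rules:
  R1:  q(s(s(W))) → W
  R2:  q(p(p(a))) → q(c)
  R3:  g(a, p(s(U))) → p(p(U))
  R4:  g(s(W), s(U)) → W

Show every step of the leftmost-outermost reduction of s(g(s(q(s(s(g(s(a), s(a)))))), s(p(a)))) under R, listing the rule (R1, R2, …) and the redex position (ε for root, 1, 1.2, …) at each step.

1. s(g(s(q(s(s(g(s(a), s(a)))))), s(p(a))))  →  s(q(s(s(g(s(a), s(a))))))   [R4 at 1]
2. s(q(s(s(g(s(a), s(a))))))  →  s(g(s(a), s(a)))   [R1 at 1]
3. s(g(s(a), s(a)))  →  s(a)   [R4 at 1]

s(a)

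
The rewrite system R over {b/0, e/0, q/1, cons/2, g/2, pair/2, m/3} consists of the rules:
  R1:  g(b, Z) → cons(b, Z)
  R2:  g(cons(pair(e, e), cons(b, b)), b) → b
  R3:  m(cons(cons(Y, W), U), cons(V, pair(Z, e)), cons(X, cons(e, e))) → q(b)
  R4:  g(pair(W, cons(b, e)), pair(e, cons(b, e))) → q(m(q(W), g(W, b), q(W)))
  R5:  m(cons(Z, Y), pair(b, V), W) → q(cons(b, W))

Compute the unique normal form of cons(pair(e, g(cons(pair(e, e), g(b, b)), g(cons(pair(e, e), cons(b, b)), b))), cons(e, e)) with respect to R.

cons(pair(e, b), cons(e, e))

1. cons(pair(e, g(cons(pair(e, e), g(b, b)), g(cons(pair(e, e), cons(b, b)), b))), cons(e, e))  →  cons(pair(e, g(cons(pair(e, e), cons(b, b)), g(cons(pair(e, e), cons(b, b)), b))), cons(e, e))   [R1 at 1.2.1.2]
2. cons(pair(e, g(cons(pair(e, e), cons(b, b)), g(cons(pair(e, e), cons(b, b)), b))), cons(e, e))  →  cons(pair(e, g(cons(pair(e, e), cons(b, b)), b)), cons(e, e))   [R2 at 1.2.2]
3. cons(pair(e, g(cons(pair(e, e), cons(b, b)), b)), cons(e, e))  →  cons(pair(e, b), cons(e, e))   [R2 at 1.2]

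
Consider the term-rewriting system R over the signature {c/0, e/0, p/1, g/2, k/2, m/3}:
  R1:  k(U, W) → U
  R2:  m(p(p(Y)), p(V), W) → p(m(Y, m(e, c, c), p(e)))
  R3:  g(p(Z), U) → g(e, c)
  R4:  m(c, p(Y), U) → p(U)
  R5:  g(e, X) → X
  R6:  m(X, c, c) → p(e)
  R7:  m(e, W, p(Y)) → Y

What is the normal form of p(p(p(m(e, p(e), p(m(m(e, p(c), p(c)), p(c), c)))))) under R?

1. p(p(p(m(e, p(e), p(m(m(e, p(c), p(c)), p(c), c))))))  →  p(p(p(m(m(e, p(c), p(c)), p(c), c))))   [R7 at 1.1.1]
2. p(p(p(m(m(e, p(c), p(c)), p(c), c))))  →  p(p(p(m(c, p(c), c))))   [R7 at 1.1.1.1]
3. p(p(p(m(c, p(c), c))))  →  p(p(p(p(c))))   [R4 at 1.1.1]

p(p(p(p(c))))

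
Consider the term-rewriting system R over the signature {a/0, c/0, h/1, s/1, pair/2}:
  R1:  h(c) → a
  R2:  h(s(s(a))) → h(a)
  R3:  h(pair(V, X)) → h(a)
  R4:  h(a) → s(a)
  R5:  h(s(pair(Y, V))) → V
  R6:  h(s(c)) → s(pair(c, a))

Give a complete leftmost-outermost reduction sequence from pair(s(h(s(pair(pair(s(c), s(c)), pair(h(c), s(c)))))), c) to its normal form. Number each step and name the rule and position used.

1. pair(s(h(s(pair(pair(s(c), s(c)), pair(h(c), s(c)))))), c)  →  pair(s(pair(h(c), s(c))), c)   [R5 at 1.1]
2. pair(s(pair(h(c), s(c))), c)  →  pair(s(pair(a, s(c))), c)   [R1 at 1.1.1]

pair(s(pair(a, s(c))), c)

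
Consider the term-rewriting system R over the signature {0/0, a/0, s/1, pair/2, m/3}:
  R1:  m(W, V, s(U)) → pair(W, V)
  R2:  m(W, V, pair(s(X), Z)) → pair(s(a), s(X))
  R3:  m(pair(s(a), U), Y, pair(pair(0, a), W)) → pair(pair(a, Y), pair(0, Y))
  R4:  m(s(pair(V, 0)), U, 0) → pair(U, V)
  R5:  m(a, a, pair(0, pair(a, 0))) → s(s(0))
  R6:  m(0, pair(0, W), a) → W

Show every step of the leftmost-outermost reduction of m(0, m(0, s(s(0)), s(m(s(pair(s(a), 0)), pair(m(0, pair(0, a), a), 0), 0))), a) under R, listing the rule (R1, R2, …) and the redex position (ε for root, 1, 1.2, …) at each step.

s(s(0))

1. m(0, m(0, s(s(0)), s(m(s(pair(s(a), 0)), pair(m(0, pair(0, a), a), 0), 0))), a)  →  m(0, pair(0, s(s(0))), a)   [R1 at 2]
2. m(0, pair(0, s(s(0))), a)  →  s(s(0))   [R6 at ε]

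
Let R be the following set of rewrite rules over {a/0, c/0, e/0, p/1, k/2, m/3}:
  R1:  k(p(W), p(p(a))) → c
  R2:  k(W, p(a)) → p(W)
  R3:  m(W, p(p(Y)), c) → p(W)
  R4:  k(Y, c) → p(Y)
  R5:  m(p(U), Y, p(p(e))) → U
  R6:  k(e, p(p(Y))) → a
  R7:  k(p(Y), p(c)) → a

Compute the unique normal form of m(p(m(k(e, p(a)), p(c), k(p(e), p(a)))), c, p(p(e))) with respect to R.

e

1. m(p(m(k(e, p(a)), p(c), k(p(e), p(a)))), c, p(p(e)))  →  m(k(e, p(a)), p(c), k(p(e), p(a)))   [R5 at ε]
2. m(k(e, p(a)), p(c), k(p(e), p(a)))  →  m(p(e), p(c), k(p(e), p(a)))   [R2 at 1]
3. m(p(e), p(c), k(p(e), p(a)))  →  m(p(e), p(c), p(p(e)))   [R2 at 3]
4. m(p(e), p(c), p(p(e)))  →  e   [R5 at ε]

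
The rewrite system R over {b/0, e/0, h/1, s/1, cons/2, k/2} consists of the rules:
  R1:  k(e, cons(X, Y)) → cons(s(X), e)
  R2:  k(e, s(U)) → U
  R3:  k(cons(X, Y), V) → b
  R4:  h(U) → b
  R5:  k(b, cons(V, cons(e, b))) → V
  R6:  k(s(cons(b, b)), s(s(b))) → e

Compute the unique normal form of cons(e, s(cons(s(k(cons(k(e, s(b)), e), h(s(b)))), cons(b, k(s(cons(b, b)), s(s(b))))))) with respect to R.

cons(e, s(cons(s(b), cons(b, e))))

1. cons(e, s(cons(s(k(cons(k(e, s(b)), e), h(s(b)))), cons(b, k(s(cons(b, b)), s(s(b)))))))  →  cons(e, s(cons(s(b), cons(b, k(s(cons(b, b)), s(s(b)))))))   [R3 at 2.1.1.1]
2. cons(e, s(cons(s(b), cons(b, k(s(cons(b, b)), s(s(b)))))))  →  cons(e, s(cons(s(b), cons(b, e))))   [R6 at 2.1.2.2]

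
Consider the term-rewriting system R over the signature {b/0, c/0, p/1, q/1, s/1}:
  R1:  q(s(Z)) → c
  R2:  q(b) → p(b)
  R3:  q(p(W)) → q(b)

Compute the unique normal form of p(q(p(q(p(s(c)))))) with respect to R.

1. p(q(p(q(p(s(c))))))  →  p(q(b))   [R3 at 1]
2. p(q(b))  →  p(p(b))   [R2 at 1]

p(p(b))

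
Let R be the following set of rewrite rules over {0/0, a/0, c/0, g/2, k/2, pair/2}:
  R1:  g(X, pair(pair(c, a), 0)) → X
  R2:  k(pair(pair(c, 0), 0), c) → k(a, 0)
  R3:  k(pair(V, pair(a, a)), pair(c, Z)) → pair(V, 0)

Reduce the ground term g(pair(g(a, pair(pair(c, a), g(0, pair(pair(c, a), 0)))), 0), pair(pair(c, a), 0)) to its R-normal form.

1. g(pair(g(a, pair(pair(c, a), g(0, pair(pair(c, a), 0)))), 0), pair(pair(c, a), 0))  →  pair(g(a, pair(pair(c, a), g(0, pair(pair(c, a), 0)))), 0)   [R1 at ε]
2. pair(g(a, pair(pair(c, a), g(0, pair(pair(c, a), 0)))), 0)  →  pair(g(a, pair(pair(c, a), 0)), 0)   [R1 at 1.2.2]
3. pair(g(a, pair(pair(c, a), 0)), 0)  →  pair(a, 0)   [R1 at 1]

pair(a, 0)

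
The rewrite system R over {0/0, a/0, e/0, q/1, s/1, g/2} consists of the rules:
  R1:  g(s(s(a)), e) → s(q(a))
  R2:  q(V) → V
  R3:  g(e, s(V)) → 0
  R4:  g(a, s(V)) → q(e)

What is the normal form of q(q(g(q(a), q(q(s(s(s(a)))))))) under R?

1. q(q(g(q(a), q(q(s(s(s(a))))))))  →  q(g(q(a), q(q(s(s(s(a)))))))   [R2 at ε]
2. q(g(q(a), q(q(s(s(s(a)))))))  →  g(q(a), q(q(s(s(s(a))))))   [R2 at ε]
3. g(q(a), q(q(s(s(s(a))))))  →  g(a, q(q(s(s(s(a))))))   [R2 at 1]
4. g(a, q(q(s(s(s(a))))))  →  g(a, q(s(s(s(a)))))   [R2 at 2]
5. g(a, q(s(s(s(a)))))  →  g(a, s(s(s(a))))   [R2 at 2]
6. g(a, s(s(s(a))))  →  q(e)   [R4 at ε]
7. q(e)  →  e   [R2 at ε]

e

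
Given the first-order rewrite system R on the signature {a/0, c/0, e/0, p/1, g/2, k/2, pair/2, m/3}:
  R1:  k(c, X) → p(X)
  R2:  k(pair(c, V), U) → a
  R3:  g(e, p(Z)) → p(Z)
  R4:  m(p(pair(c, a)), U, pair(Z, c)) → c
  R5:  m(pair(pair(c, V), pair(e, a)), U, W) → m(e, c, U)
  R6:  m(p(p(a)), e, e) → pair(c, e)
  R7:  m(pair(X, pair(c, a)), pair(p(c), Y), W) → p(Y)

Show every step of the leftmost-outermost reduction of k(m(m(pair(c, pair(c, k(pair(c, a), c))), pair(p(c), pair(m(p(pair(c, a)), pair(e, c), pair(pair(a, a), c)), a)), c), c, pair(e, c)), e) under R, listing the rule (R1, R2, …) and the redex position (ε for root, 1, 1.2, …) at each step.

1. k(m(m(pair(c, pair(c, k(pair(c, a), c))), pair(p(c), pair(m(p(pair(c, a)), pair(e, c), pair(pair(a, a), c)), a)), c), c, pair(e, c)), e)  →  k(m(m(pair(c, pair(c, a)), pair(p(c), pair(m(p(pair(c, a)), pair(e, c), pair(pair(a, a), c)), a)), c), c, pair(e, c)), e)   [R2 at 1.1.1.2.2]
2. k(m(m(pair(c, pair(c, a)), pair(p(c), pair(m(p(pair(c, a)), pair(e, c), pair(pair(a, a), c)), a)), c), c, pair(e, c)), e)  →  k(m(p(pair(m(p(pair(c, a)), pair(e, c), pair(pair(a, a), c)), a)), c, pair(e, c)), e)   [R7 at 1.1]
3. k(m(p(pair(m(p(pair(c, a)), pair(e, c), pair(pair(a, a), c)), a)), c, pair(e, c)), e)  →  k(m(p(pair(c, a)), c, pair(e, c)), e)   [R4 at 1.1.1.1]
4. k(m(p(pair(c, a)), c, pair(e, c)), e)  →  k(c, e)   [R4 at 1]
5. k(c, e)  →  p(e)   [R1 at ε]

p(e)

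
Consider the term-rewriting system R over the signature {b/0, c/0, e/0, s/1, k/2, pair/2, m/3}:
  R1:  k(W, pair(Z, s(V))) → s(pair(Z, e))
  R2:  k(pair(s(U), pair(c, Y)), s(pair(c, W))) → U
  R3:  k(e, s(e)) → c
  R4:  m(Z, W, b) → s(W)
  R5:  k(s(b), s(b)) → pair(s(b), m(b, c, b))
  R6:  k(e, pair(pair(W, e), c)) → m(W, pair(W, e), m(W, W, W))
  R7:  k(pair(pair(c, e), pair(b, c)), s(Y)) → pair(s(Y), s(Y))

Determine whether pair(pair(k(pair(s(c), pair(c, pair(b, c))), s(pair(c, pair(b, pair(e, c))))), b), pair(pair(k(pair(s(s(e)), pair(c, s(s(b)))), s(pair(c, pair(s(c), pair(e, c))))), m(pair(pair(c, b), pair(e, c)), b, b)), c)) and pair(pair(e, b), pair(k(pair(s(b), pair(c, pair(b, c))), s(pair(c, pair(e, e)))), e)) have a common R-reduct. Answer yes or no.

Reduce t₁ = pair(pair(k(pair(s(c), pair(c, pair(b, c))), s(pair(c, pair(b, pair(e, c))))), b), pair(pair(k(pair(s(s(e)), pair(c, s(s(b)))), s(pair(c, pair(s(c), pair(e, c))))), m(pair(pair(c, b), pair(e, c)), b, b)), c)):
1. pair(pair(k(pair(s(c), pair(c, pair(b, c))), s(pair(c, pair(b, pair(e, c))))), b), pair(pair(k(pair(s(s(e)), pair(c, s(s(b)))), s(pair(c, pair(s(c), pair(e, c))))), m(pair(pair(c, b), pair(e, c)), b, b)), c))  →  pair(pair(c, b), pair(pair(k(pair(s(s(e)), pair(c, s(s(b)))), s(pair(c, pair(s(c), pair(e, c))))), m(pair(pair(c, b), pair(e, c)), b, b)), c))   [R2 at 1.1]
2. pair(pair(c, b), pair(pair(k(pair(s(s(e)), pair(c, s(s(b)))), s(pair(c, pair(s(c), pair(e, c))))), m(pair(pair(c, b), pair(e, c)), b, b)), c))  →  pair(pair(c, b), pair(pair(s(e), m(pair(pair(c, b), pair(e, c)), b, b)), c))   [R2 at 2.1.1]
3. pair(pair(c, b), pair(pair(s(e), m(pair(pair(c, b), pair(e, c)), b, b)), c))  →  pair(pair(c, b), pair(pair(s(e), s(b)), c))   [R4 at 2.1.2]

Reduce t₂ = pair(pair(e, b), pair(k(pair(s(b), pair(c, pair(b, c))), s(pair(c, pair(e, e)))), e)):
1. pair(pair(e, b), pair(k(pair(s(b), pair(c, pair(b, c))), s(pair(c, pair(e, e)))), e))  →  pair(pair(e, b), pair(b, e))   [R2 at 2.1]

no — NF(t₁) = pair(pair(c, b), pair(pair(s(e), s(b)), c)), NF(t₂) = pair(pair(e, b), pair(b, e))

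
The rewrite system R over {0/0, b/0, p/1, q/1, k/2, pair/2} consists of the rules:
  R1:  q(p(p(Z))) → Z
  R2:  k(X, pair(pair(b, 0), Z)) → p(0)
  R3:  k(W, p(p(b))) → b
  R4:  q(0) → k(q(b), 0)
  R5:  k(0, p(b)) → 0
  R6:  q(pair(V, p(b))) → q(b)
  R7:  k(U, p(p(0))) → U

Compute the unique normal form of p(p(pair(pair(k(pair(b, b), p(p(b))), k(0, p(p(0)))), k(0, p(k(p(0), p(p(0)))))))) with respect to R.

1. p(p(pair(pair(k(pair(b, b), p(p(b))), k(0, p(p(0)))), k(0, p(k(p(0), p(p(0))))))))  →  p(p(pair(pair(b, k(0, p(p(0)))), k(0, p(k(p(0), p(p(0))))))))   [R3 at 1.1.1.1]
2. p(p(pair(pair(b, k(0, p(p(0)))), k(0, p(k(p(0), p(p(0))))))))  →  p(p(pair(pair(b, 0), k(0, p(k(p(0), p(p(0))))))))   [R7 at 1.1.1.2]
3. p(p(pair(pair(b, 0), k(0, p(k(p(0), p(p(0))))))))  →  p(p(pair(pair(b, 0), k(0, p(p(0))))))   [R7 at 1.1.2.2.1]
4. p(p(pair(pair(b, 0), k(0, p(p(0))))))  →  p(p(pair(pair(b, 0), 0)))   [R7 at 1.1.2]

p(p(pair(pair(b, 0), 0)))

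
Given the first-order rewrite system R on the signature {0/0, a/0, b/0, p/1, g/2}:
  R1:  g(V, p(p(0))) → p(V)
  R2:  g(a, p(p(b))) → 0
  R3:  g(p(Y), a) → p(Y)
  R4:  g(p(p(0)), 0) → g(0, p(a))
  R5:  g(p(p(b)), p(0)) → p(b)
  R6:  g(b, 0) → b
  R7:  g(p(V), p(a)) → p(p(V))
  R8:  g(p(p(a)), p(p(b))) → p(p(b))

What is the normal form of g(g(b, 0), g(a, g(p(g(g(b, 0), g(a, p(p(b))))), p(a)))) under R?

b

1. g(g(b, 0), g(a, g(p(g(g(b, 0), g(a, p(p(b))))), p(a))))  →  g(b, g(a, g(p(g(g(b, 0), g(a, p(p(b))))), p(a))))   [R6 at 1]
2. g(b, g(a, g(p(g(g(b, 0), g(a, p(p(b))))), p(a))))  →  g(b, g(a, p(p(g(g(b, 0), g(a, p(p(b))))))))   [R7 at 2.2]
3. g(b, g(a, p(p(g(g(b, 0), g(a, p(p(b))))))))  →  g(b, g(a, p(p(g(b, g(a, p(p(b))))))))   [R6 at 2.2.1.1.1]
4. g(b, g(a, p(p(g(b, g(a, p(p(b))))))))  →  g(b, g(a, p(p(g(b, 0)))))   [R2 at 2.2.1.1.2]
5. g(b, g(a, p(p(g(b, 0)))))  →  g(b, g(a, p(p(b))))   [R6 at 2.2.1.1]
6. g(b, g(a, p(p(b))))  →  g(b, 0)   [R2 at 2]
7. g(b, 0)  →  b   [R6 at ε]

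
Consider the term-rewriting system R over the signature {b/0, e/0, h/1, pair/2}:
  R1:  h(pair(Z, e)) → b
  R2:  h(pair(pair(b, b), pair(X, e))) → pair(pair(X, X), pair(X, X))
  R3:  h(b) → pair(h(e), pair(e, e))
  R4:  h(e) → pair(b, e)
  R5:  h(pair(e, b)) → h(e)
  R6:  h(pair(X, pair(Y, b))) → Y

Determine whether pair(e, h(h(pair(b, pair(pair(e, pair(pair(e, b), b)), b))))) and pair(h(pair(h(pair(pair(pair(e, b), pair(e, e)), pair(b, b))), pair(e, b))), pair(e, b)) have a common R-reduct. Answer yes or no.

Reduce t₁ = pair(e, h(h(pair(b, pair(pair(e, pair(pair(e, b), b)), b))))):
1. pair(e, h(h(pair(b, pair(pair(e, pair(pair(e, b), b)), b)))))  →  pair(e, h(pair(e, pair(pair(e, b), b))))   [R6 at 2.1]
2. pair(e, h(pair(e, pair(pair(e, b), b))))  →  pair(e, pair(e, b))   [R6 at 2]

Reduce t₂ = pair(h(pair(h(pair(pair(pair(e, b), pair(e, e)), pair(b, b))), pair(e, b))), pair(e, b)):
1. pair(h(pair(h(pair(pair(pair(e, b), pair(e, e)), pair(b, b))), pair(e, b))), pair(e, b))  →  pair(e, pair(e, b))   [R6 at 1]

yes — NF(t₁) = pair(e, pair(e, b)), NF(t₂) = pair(e, pair(e, b))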